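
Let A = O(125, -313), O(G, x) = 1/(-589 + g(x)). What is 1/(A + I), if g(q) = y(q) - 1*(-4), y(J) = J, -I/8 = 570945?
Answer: -898/4101668881 ≈ -2.1894e-7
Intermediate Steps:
I = -4567560 (I = -8*570945 = -4567560)
g(q) = 4 + q (g(q) = q - 1*(-4) = q + 4 = 4 + q)
O(G, x) = 1/(-585 + x) (O(G, x) = 1/(-589 + (4 + x)) = 1/(-585 + x))
A = -1/898 (A = 1/(-585 - 313) = 1/(-898) = -1/898 ≈ -0.0011136)
1/(A + I) = 1/(-1/898 - 4567560) = 1/(-4101668881/898) = -898/4101668881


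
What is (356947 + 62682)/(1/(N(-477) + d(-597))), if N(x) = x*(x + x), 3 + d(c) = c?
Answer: 190703756082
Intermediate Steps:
d(c) = -3 + c
N(x) = 2*x**2 (N(x) = x*(2*x) = 2*x**2)
(356947 + 62682)/(1/(N(-477) + d(-597))) = (356947 + 62682)/(1/(2*(-477)**2 + (-3 - 597))) = 419629/(1/(2*227529 - 600)) = 419629/(1/(455058 - 600)) = 419629/(1/454458) = 419629*454458 = 190703756082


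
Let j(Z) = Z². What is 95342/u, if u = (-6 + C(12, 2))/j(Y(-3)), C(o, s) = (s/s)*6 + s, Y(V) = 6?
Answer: 1716156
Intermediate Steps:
C(o, s) = 6 + s (C(o, s) = 1*6 + s = 6 + s)
u = 1/18 (u = (-6 + (6 + 2))/(6²) = (-6 + 8)/36 = (1/36)*2 = 1/18 ≈ 0.055556)
95342/u = 95342/(1/18) = 95342*18 = 1716156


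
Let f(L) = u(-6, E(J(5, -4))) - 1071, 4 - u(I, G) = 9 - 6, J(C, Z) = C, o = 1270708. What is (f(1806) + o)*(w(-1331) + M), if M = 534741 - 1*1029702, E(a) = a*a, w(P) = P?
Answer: -630111182296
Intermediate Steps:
E(a) = a**2
u(I, G) = 1 (u(I, G) = 4 - (9 - 6) = 4 - 1*3 = 4 - 3 = 1)
f(L) = -1070 (f(L) = 1 - 1071 = -1070)
M = -494961 (M = 534741 - 1029702 = -494961)
(f(1806) + o)*(w(-1331) + M) = (-1070 + 1270708)*(-1331 - 494961) = 1269638*(-496292) = -630111182296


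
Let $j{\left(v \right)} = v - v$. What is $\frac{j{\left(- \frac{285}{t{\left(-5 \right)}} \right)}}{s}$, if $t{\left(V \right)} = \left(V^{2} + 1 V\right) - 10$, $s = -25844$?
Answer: $0$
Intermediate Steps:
$t{\left(V \right)} = -10 + V + V^{2}$ ($t{\left(V \right)} = \left(V^{2} + V\right) - 10 = \left(V + V^{2}\right) - 10 = -10 + V + V^{2}$)
$j{\left(v \right)} = 0$
$\frac{j{\left(- \frac{285}{t{\left(-5 \right)}} \right)}}{s} = \frac{0}{-25844} = 0 \left(- \frac{1}{25844}\right) = 0$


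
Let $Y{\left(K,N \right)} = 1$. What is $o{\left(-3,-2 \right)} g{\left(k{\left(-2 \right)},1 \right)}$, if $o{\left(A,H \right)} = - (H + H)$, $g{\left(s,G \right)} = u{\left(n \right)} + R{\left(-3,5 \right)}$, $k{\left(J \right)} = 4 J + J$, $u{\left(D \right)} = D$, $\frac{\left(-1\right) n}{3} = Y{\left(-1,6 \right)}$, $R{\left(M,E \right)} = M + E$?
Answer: $-4$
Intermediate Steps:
$R{\left(M,E \right)} = E + M$
$n = -3$ ($n = \left(-3\right) 1 = -3$)
$k{\left(J \right)} = 5 J$
$g{\left(s,G \right)} = -1$ ($g{\left(s,G \right)} = -3 + \left(5 - 3\right) = -3 + 2 = -1$)
$o{\left(A,H \right)} = - 2 H$
$o{\left(-3,-2 \right)} g{\left(k{\left(-2 \right)},1 \right)} = \left(-2\right) \left(-2\right) \left(-1\right) = 4 \left(-1\right) = -4$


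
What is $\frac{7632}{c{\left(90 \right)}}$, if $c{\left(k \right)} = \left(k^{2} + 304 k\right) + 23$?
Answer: $\frac{7632}{35483} \approx 0.21509$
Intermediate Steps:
$c{\left(k \right)} = 23 + k^{2} + 304 k$
$\frac{7632}{c{\left(90 \right)}} = \frac{7632}{23 + 90^{2} + 304 \cdot 90} = \frac{7632}{23 + 8100 + 27360} = \frac{7632}{35483}$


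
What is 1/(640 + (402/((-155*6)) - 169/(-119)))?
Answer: 18445/11823022 ≈ 0.0015601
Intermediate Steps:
1/(640 + (402/((-155*6)) - 169/(-119))) = 1/(640 + (402/(-930) - 169*(-1/119))) = 1/(640 + (402*(-1/930) + 169/119)) = 1/(640 + (-67/155 + 169/119)) = 1/(640 + 18222/18445) = 1/(11823022/18445) = 18445/11823022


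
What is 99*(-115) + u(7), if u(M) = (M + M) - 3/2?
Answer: -22745/2 ≈ -11373.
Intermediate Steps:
u(M) = -3/2 + 2*M (u(M) = 2*M - 3*½ = 2*M - 3/2 = -3/2 + 2*M)
99*(-115) + u(7) = 99*(-115) + (-3/2 + 2*7) = -11385 + (-3/2 + 14) = -11385 + 25/2 = -22745/2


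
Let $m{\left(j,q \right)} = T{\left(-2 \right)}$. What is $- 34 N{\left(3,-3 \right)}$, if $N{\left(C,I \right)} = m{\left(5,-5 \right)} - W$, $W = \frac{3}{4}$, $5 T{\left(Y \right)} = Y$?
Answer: $\frac{391}{10} \approx 39.1$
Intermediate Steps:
$T{\left(Y \right)} = \frac{Y}{5}$
$m{\left(j,q \right)} = - \frac{2}{5}$ ($m{\left(j,q \right)} = \frac{1}{5} \left(-2\right) = - \frac{2}{5}$)
$W = \frac{3}{4}$ ($W = 3 \cdot \frac{1}{4} = \frac{3}{4} \approx 0.75$)
$N{\left(C,I \right)} = - \frac{23}{20}$ ($N{\left(C,I \right)} = - \frac{2}{5} - \frac{3}{4} = - \frac{23}{20}$)
$- 34 N{\left(3,-3 \right)} = \left(-34\right) \left(- \frac{23}{20}\right) = \frac{391}{10}$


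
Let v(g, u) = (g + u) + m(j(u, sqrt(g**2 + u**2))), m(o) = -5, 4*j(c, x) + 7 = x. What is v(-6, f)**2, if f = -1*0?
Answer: 121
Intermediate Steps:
j(c, x) = -7/4 + x/4
f = 0
v(g, u) = -5 + g + u (v(g, u) = (g + u) - 5 = -5 + g + u)
v(-6, f)**2 = (-5 - 6 + 0)**2 = (-11)**2 = 121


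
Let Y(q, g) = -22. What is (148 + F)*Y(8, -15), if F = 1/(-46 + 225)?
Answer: -582846/179 ≈ -3256.1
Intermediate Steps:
F = 1/179 ≈ 0.0055866
(148 + F)*Y(8, -15) = (148 + 1/179)*(-22) = (26493/179)*(-22) = -582846/179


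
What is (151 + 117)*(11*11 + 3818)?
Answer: 1055652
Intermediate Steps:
(151 + 117)*(11*11 + 3818) = 268*(121 + 3818) = 268*3939 = 1055652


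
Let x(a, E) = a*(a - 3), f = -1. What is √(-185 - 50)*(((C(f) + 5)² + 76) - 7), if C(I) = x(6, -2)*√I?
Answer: √235*(-180 - 230*I) ≈ -2759.3 - 3525.8*I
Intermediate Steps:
x(a, E) = a*(-3 + a)
C(I) = 18*√I (C(I) = (6*(-3 + 6))*√I = (6*3)*√I = 18*√I)
√(-185 - 50)*(((C(f) + 5)² + 76) - 7) = √(-185 - 50)*(((18*√(-1) + 5)² + 76) - 7) = √(-235)*(((18*I + 5)² + 76) - 7) = (I*√235)*(((5 + 18*I)² + 76) - 7) = (I*√235)*((76 + (5 + 18*I)²) - 7) = (I*√235)*(69 + (5 + 18*I)²) = I*√235*(69 + (5 + 18*I)²)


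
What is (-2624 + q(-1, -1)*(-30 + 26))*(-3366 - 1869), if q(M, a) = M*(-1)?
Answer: 13757580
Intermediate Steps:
q(M, a) = -M
(-2624 + q(-1, -1)*(-30 + 26))*(-3366 - 1869) = (-2624 + (-1*(-1))*(-30 + 26))*(-3366 - 1869) = (-2624 + 1*(-4))*(-5235) = (-2624 - 4)*(-5235) = -2628*(-5235) = 13757580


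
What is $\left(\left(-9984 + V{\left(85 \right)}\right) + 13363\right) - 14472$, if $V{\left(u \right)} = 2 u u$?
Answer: $3357$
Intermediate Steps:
$V{\left(u \right)} = 2 u^{2}$
$\left(\left(-9984 + V{\left(85 \right)}\right) + 13363\right) - 14472 = \left(\left(-9984 + 2 \cdot 85^{2}\right) + 13363\right) - 14472 = \left(\left(-9984 + 2 \cdot 7225\right) + 13363\right) - 14472 = \left(\left(-9984 + 14450\right) + 13363\right) - 14472 = \left(4466 + 13363\right) - 14472 = 17829 - 14472 = 3357$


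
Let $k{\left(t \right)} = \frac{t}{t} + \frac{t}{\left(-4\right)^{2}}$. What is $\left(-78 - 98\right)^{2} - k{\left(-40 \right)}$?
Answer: $\frac{61955}{2} \approx 30978.0$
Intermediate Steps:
$k{\left(t \right)} = 1 + \frac{t}{16}$
$\left(-78 - 98\right)^{2} - k{\left(-40 \right)} = \left(-78 - 98\right)^{2} - \left(1 + \frac{1}{16} \left(-40\right)\right) = \left(-176\right)^{2} - \left(1 - \frac{5}{2}\right) = 30976 - - \frac{3}{2} = 30976 + \frac{3}{2} = \frac{61955}{2}$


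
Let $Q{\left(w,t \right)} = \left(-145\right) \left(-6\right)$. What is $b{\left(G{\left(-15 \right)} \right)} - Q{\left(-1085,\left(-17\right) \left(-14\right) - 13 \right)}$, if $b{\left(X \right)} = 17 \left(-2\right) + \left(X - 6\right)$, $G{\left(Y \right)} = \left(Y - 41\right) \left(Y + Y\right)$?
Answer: $770$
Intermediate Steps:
$Q{\left(w,t \right)} = 870$
$G{\left(Y \right)} = 2 Y \left(-41 + Y\right)$ ($G{\left(Y \right)} = \left(-41 + Y\right) 2 Y = 2 Y \left(-41 + Y\right)$)
$b{\left(X \right)} = -40 + X$ ($b{\left(X \right)} = -34 + \left(X - 6\right) = -34 + \left(-6 + X\right) = -40 + X$)
$b{\left(G{\left(-15 \right)} \right)} - Q{\left(-1085,\left(-17\right) \left(-14\right) - 13 \right)} = \left(-40 + 2 \left(-15\right) \left(-41 - 15\right)\right) - 870 = \left(-40 + 2 \left(-15\right) \left(-56\right)\right) - 870 = \left(-40 + 1680\right) - 870 = 1640 - 870 = 770$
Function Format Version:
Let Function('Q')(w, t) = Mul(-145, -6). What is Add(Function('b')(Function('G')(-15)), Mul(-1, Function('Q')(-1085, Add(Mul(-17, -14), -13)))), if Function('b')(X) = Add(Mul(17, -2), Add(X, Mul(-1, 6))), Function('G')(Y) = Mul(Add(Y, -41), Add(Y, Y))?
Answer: 770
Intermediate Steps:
Function('Q')(w, t) = 870
Function('G')(Y) = Mul(2, Y, Add(-41, Y)) (Function('G')(Y) = Mul(Add(-41, Y), Mul(2, Y)) = Mul(2, Y, Add(-41, Y)))
Function('b')(X) = Add(-40, X) (Function('b')(X) = Add(-34, Add(X, -6)) = Add(-34, Add(-6, X)) = Add(-40, X))
Add(Function('b')(Function('G')(-15)), Mul(-1, Function('Q')(-1085, Add(Mul(-17, -14), -13)))) = Add(Add(-40, Mul(2, -15, Add(-41, -15))), Mul(-1, 870)) = Add(Add(-40, Mul(2, -15, -56)), -870) = Add(Add(-40, 1680), -870) = Add(1640, -870) = 770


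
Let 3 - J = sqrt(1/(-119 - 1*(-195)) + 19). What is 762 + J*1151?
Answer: 4215 - 19567*sqrt(95)/38 ≈ -803.83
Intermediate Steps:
J = 3 - 17*sqrt(95)/38 (J = 3 - sqrt(1/(-119 - 1*(-195)) + 19) = 3 - sqrt(1/(-119 + 195) + 19) = 3 - sqrt(1/76 + 19) = 3 - sqrt(1445/76) = 3 - 17*sqrt(95)/38 ≈ -1.3604)
762 + J*1151 = 762 + (3 - 17*sqrt(95)/38)*1151 = 762 + (3453 - 19567*sqrt(95)/38) = 4215 - 19567*sqrt(95)/38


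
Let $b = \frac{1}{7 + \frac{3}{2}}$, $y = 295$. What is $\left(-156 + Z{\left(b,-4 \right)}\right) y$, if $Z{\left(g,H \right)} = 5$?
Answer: $-44545$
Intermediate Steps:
$b = \frac{2}{17}$ ($b = \frac{1}{7 + 3 \cdot \frac{1}{2}} = \frac{1}{7 + \frac{3}{2}} = \frac{1}{\frac{17}{2}} = \frac{2}{17} \approx 0.11765$)
$\left(-156 + Z{\left(b,-4 \right)}\right) y = \left(-156 + 5\right) 295 = \left(-151\right) 295 = -44545$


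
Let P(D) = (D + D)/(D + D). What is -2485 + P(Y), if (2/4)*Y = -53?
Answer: -2484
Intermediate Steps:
Y = -106 (Y = 2*(-53) = -106)
P(D) = 1 (P(D) = (2*D)/((2*D)) = (2*D)*(1/(2*D)) = 1)
-2485 + P(Y) = -2485 + 1 = -2484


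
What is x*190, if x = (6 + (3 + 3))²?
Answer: 27360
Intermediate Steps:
x = 144 (x = (6 + 6)² = 12² = 144)
x*190 = 144*190 = 27360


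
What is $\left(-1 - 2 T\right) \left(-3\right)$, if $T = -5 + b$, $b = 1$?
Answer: $-21$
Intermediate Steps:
$T = -4$ ($T = -5 + 1 = -4$)
$\left(-1 - 2 T\right) \left(-3\right) = \left(-1 - -8\right) \left(-3\right) = \left(-1 + 8\right) \left(-3\right) = 7 \left(-3\right) = -21$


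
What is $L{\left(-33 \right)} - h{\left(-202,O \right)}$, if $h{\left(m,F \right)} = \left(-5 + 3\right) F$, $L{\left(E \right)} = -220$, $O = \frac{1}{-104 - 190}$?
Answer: $- \frac{32341}{147} \approx -220.01$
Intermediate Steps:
$O = - \frac{1}{294}$ ($O = \frac{1}{-294} = - \frac{1}{294} \approx -0.0034014$)
$h{\left(m,F \right)} = - 2 F$
$L{\left(-33 \right)} - h{\left(-202,O \right)} = -220 - \left(-2\right) \left(- \frac{1}{294}\right) = -220 - \frac{1}{147} = - \frac{32341}{147}$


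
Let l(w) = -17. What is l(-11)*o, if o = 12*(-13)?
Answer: 2652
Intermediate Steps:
o = -156
l(-11)*o = -17*(-156) = 2652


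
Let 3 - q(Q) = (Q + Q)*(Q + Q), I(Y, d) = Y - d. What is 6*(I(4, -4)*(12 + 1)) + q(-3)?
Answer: 591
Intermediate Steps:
q(Q) = 3 - 4*Q² (q(Q) = 3 - (Q + Q)*(Q + Q) = 3 - 2*Q*2*Q = 3 - 4*Q²)
6*(I(4, -4)*(12 + 1)) + q(-3) = 6*((4 - 1*(-4))*(12 + 1)) + (3 - 4*(-3)²) = 6*((4 + 4)*13) + (3 - 4*9) = 6*(8*13) + (3 - 36) = 6*104 - 33 = 624 - 33 = 591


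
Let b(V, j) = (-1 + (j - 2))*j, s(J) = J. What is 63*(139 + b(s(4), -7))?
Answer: 13167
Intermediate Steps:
b(V, j) = j*(-3 + j) (b(V, j) = (-1 + (-2 + j))*j = (-3 + j)*j = j*(-3 + j))
63*(139 + b(s(4), -7)) = 63*(139 - 7*(-3 - 7)) = 63*(139 - 7*(-10)) = 63*(139 + 70) = 63*209 = 13167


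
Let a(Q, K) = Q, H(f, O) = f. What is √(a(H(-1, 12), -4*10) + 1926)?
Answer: 5*√77 ≈ 43.875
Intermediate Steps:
√(a(H(-1, 12), -4*10) + 1926) = √(-1 + 1926) = √1925 = 5*√77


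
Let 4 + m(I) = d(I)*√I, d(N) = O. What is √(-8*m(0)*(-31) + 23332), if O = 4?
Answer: 2*√5585 ≈ 149.47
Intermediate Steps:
d(N) = 4
m(I) = -4 + 4*√I
√(-8*m(0)*(-31) + 23332) = √(-8*(-4 + 4*√0)*(-31) + 23332) = √(-8*(-4 + 4*0)*(-31) + 23332) = √(-8*(-4 + 0)*(-31) + 23332) = √(-8*(-4)*(-31) + 23332) = √(32*(-31) + 23332) = √(-992 + 23332) = √22340 = 2*√5585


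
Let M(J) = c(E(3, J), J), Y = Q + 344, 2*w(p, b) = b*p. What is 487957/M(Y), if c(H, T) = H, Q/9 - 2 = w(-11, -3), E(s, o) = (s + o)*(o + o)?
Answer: 975914/1048567 ≈ 0.93071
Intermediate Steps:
w(p, b) = b*p/2 (w(p, b) = (b*p)/2 = b*p/2)
E(s, o) = 2*o*(o + s) (E(s, o) = (o + s)*(2*o) = 2*o*(o + s))
Q = 333/2 (Q = 18 + 9*((½)*(-3)*(-11)) = 18 + 9*(33/2) = 18 + 297/2 = 333/2 ≈ 166.50)
Y = 1021/2 (Y = 333/2 + 344 = 1021/2 ≈ 510.50)
M(J) = 2*J*(3 + J) (M(J) = 2*J*(J + 3) = 2*J*(3 + J))
487957/M(Y) = 487957/((2*(1021/2)*(3 + 1021/2))) = 487957/((2*(1021/2)*(1027/2))) = 487957/(1048567/2) = 487957*(2/1048567) = 975914/1048567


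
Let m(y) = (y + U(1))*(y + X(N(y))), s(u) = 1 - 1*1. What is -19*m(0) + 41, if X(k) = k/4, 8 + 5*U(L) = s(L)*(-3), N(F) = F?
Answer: 41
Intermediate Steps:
s(u) = 0 (s(u) = 1 - 1 = 0)
U(L) = -8/5 (U(L) = -8/5 + (0*(-3))/5 = -8/5 + (⅕)*0 = -8/5 + 0 = -8/5)
X(k) = k/4 (X(k) = k*(¼) = k/4)
m(y) = 5*y*(-8/5 + y)/4 (m(y) = (y - 8/5)*(y + y/4) = (-8/5 + y)*(5*y/4) = 5*y*(-8/5 + y)/4)
-19*m(0) + 41 = -19*0*(-8 + 5*0)/4 + 41 = -19*0*(-8 + 0)/4 + 41 = -19*0*(-8)/4 + 41 = -19*0 + 41 = 0 + 41 = 41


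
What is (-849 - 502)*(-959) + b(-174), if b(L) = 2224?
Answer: 1297833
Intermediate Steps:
(-849 - 502)*(-959) + b(-174) = (-849 - 502)*(-959) + 2224 = -1351*(-959) + 2224 = 1295609 + 2224 = 1297833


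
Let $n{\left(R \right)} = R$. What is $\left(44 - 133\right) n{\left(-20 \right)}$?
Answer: $1780$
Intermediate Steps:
$\left(44 - 133\right) n{\left(-20 \right)} = \left(44 - 133\right) \left(-20\right) = \left(-89\right) \left(-20\right) = 1780$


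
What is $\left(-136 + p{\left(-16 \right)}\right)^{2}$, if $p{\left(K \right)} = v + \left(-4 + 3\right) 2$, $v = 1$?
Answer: $18769$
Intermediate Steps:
$p{\left(K \right)} = -1$ ($p{\left(K \right)} = 1 + \left(-4 + 3\right) 2 = 1 - 2 = -1$)
$\left(-136 + p{\left(-16 \right)}\right)^{2} = \left(-136 - 1\right)^{2} = \left(-137\right)^{2} = 18769$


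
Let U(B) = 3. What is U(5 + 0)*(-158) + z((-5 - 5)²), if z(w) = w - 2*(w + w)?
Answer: -774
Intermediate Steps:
z(w) = -3*w (z(w) = w - 2*2*w = w - 4*w = -3*w)
U(5 + 0)*(-158) + z((-5 - 5)²) = 3*(-158) - 3*(-5 - 5)² = -474 - 3*(-10)² = -474 - 3*100 = -474 - 300 = -774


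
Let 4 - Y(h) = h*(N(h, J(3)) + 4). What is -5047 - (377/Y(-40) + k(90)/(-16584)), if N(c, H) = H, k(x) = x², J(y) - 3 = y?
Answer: -1409064865/279164 ≈ -5047.4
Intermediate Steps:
J(y) = 3 + y
Y(h) = 4 - 10*h (Y(h) = 4 - h*((3 + 3) + 4) = 4 - h*(6 + 4) = 4 - h*10 = 4 - 10*h)
-5047 - (377/Y(-40) + k(90)/(-16584)) = -5047 - (377/(4 - 10*(-40)) + 90²/(-16584)) = -5047 - (377/(4 + 400) + 8100*(-1/16584)) = -5047 - (377/404 - 675/1382) = -5047 - 1*124157/279164 = -5047 - 124157/279164 = -1409064865/279164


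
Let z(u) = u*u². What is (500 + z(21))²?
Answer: 95277121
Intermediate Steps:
z(u) = u³
(500 + z(21))² = (500 + 21³)² = (500 + 9261)² = 9761² = 95277121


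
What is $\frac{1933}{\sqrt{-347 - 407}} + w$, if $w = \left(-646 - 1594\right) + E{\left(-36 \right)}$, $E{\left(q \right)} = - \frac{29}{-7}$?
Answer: $- \frac{15651}{7} - \frac{1933 i \sqrt{754}}{754} \approx -2235.9 - 70.396 i$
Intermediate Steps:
$E{\left(q \right)} = \frac{29}{7}$ ($E{\left(q \right)} = \left(-29\right) \left(- \frac{1}{7}\right) = \frac{29}{7}$)
$w = - \frac{15651}{7}$ ($w = \left(-646 - 1594\right) + \frac{29}{7} = -2240 + \frac{29}{7} = - \frac{15651}{7} \approx -2235.9$)
$\frac{1933}{\sqrt{-347 - 407}} + w = \frac{1933}{\sqrt{-347 - 407}} - \frac{15651}{7} = \frac{1933}{\sqrt{-754}} - \frac{15651}{7} = \frac{1933}{i \sqrt{754}} - \frac{15651}{7} = 1933 \left(- \frac{i \sqrt{754}}{754}\right) - \frac{15651}{7} = - \frac{1933 i \sqrt{754}}{754} - \frac{15651}{7} = - \frac{15651}{7} - \frac{1933 i \sqrt{754}}{754}$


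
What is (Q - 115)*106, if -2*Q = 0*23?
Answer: -12190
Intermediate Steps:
Q = 0 (Q = -0*23 = -1/2*0 = 0)
(Q - 115)*106 = (0 - 115)*106 = -115*106 = -12190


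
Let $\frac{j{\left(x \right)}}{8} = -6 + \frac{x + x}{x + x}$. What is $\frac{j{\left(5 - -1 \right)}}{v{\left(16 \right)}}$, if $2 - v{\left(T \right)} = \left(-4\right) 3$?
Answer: $- \frac{20}{7} \approx -2.8571$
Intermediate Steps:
$j{\left(x \right)} = -40$ ($j{\left(x \right)} = 8 \left(-6 + \frac{x + x}{x + x}\right) = 8 \left(-6 + \frac{2 x}{2 x}\right) = 8 \left(-6 + 2 x \frac{1}{2 x}\right) = 8 \left(-6 + 1\right) = 8 \left(-5\right) = -40$)
$v{\left(T \right)} = 14$ ($v{\left(T \right)} = 2 - \left(-4\right) 3 = 2 - -12 = 2 + 12 = 14$)
$\frac{j{\left(5 - -1 \right)}}{v{\left(16 \right)}} = - \frac{40}{14} = \left(-40\right) \frac{1}{14} = - \frac{20}{7}$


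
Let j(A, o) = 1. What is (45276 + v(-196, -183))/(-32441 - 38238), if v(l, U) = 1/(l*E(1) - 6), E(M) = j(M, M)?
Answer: -9145751/14277158 ≈ -0.64059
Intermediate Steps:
E(M) = 1
v(l, U) = 1/(-6 + l) (v(l, U) = 1/(l*1 - 6) = 1/(l - 6) = 1/(-6 + l))
(45276 + v(-196, -183))/(-32441 - 38238) = (45276 + 1/(-6 - 196))/(-32441 - 38238) = (45276 + 1/(-202))/(-70679) = (45276 - 1/202)*(-1/70679) = (9145751/202)*(-1/70679) = -9145751/14277158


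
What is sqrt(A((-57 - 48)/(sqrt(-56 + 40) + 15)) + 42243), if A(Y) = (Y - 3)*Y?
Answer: sqrt(2456958633 - 1626660*I)/241 ≈ 205.68 - 0.068085*I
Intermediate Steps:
A(Y) = Y*(-3 + Y) (A(Y) = (-3 + Y)*Y = Y*(-3 + Y))
sqrt(A((-57 - 48)/(sqrt(-56 + 40) + 15)) + 42243) = sqrt(((-57 - 48)/(sqrt(-56 + 40) + 15))*(-3 + (-57 - 48)/(sqrt(-56 + 40) + 15)) + 42243) = sqrt((-105/(sqrt(-16) + 15))*(-3 - 105/(sqrt(-16) + 15)) + 42243) = sqrt((-105/(4*I + 15))*(-3 - 105/(4*I + 15)) + 42243) = sqrt((-105*(15 - 4*I)/241)*(-3 - 105*(15 - 4*I)/241) + 42243) = sqrt(-105*(-3 - 105*(15 - 4*I)/241)*(15 - 4*I)/241 + 42243) = sqrt(42243 - 105*(-3 - 105*(15 - 4*I)/241)*(15 - 4*I)/241)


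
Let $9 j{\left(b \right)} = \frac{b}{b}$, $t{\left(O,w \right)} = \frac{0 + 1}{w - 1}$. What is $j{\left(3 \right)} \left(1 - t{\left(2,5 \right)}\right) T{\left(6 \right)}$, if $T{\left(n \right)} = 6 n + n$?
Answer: $\frac{7}{2} \approx 3.5$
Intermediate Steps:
$t{\left(O,w \right)} = \frac{1}{-1 + w}$ ($t{\left(O,w \right)} = 1 \frac{1}{-1 + w} = \frac{1}{-1 + w}$)
$j{\left(b \right)} = \frac{1}{9}$ ($j{\left(b \right)} = \frac{b \frac{1}{b}}{9} = \frac{1}{9} \cdot 1 = \frac{1}{9}$)
$T{\left(n \right)} = 7 n$
$j{\left(3 \right)} \left(1 - t{\left(2,5 \right)}\right) T{\left(6 \right)} = \frac{1 - \frac{1}{-1 + 5}}{9} \cdot 7 \cdot 6 = \frac{1 - \frac{1}{4}}{9} \cdot 42 = \frac{1}{9} \cdot \frac{3}{4} \cdot 42 = \frac{1}{12} \cdot 42 = \frac{7}{2}$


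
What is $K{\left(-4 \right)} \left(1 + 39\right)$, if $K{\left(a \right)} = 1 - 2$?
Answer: $-40$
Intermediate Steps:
$K{\left(a \right)} = -1$ ($K{\left(a \right)} = 1 - 2 = -1$)
$K{\left(-4 \right)} \left(1 + 39\right) = - (1 + 39) = \left(-1\right) 40 = -40$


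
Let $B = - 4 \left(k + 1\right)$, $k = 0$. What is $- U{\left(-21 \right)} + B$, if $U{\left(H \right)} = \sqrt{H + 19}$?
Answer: $-4 - i \sqrt{2} \approx -4.0 - 1.4142 i$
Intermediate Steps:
$U{\left(H \right)} = \sqrt{19 + H}$
$B = -4$ ($B = - 4 \left(0 + 1\right) = \left(-4\right) 1 = -4$)
$- U{\left(-21 \right)} + B = - \sqrt{19 - 21} - 4 = - \sqrt{-2} - 4 = - i \sqrt{2} - 4 = -4 - i \sqrt{2}$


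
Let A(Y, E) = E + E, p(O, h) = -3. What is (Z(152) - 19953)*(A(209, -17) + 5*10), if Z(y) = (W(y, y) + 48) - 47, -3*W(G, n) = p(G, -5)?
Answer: -319216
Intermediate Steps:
W(G, n) = 1 (W(G, n) = -⅓*(-3) = 1)
A(Y, E) = 2*E
Z(y) = 2 (Z(y) = (1 + 48) - 47 = 49 - 47 = 2)
(Z(152) - 19953)*(A(209, -17) + 5*10) = (2 - 19953)*(2*(-17) + 5*10) = -19951*(-34 + 50) = -19951*16 = -319216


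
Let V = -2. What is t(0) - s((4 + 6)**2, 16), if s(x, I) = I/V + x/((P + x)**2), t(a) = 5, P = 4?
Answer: 35127/2704 ≈ 12.991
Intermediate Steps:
s(x, I) = -I/2 + x/(4 + x)**2 (s(x, I) = I/(-2) + x/((4 + x)**2) = I*(-1/2) + x/(4 + x)**2 = -I/2 + x/(4 + x)**2)
t(0) - s((4 + 6)**2, 16) = 5 - (-1/2*16 + (4 + 6)**2/(4 + (4 + 6)**2)**2) = 5 - (-8 + 10**2/(4 + 10**2)**2) = 5 - (-8 + 100/(4 + 100)**2) = 5 - (-8 + 100/104**2) = 5 - (-8 + 100*(1/10816)) = 5 - (-8 + 25/2704) = 5 - 1*(-21607/2704) = 5 + 21607/2704 = 35127/2704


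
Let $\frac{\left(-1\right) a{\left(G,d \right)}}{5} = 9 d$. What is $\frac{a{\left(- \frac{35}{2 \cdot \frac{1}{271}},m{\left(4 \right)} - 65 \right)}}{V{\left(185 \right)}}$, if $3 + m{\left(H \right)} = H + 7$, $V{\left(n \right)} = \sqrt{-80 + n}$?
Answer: $\frac{171 \sqrt{105}}{7} \approx 250.32$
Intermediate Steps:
$m{\left(H \right)} = 4 + H$ ($m{\left(H \right)} = -3 + \left(H + 7\right) = -3 + \left(7 + H\right) = 4 + H$)
$a{\left(G,d \right)} = - 45 d$ ($a{\left(G,d \right)} = - 5 \cdot 9 d = - 45 d$)
$\frac{a{\left(- \frac{35}{2 \cdot \frac{1}{271}},m{\left(4 \right)} - 65 \right)}}{V{\left(185 \right)}} = \frac{\left(-45\right) \left(\left(4 + 4\right) - 65\right)}{\sqrt{-80 + 185}} = \frac{\left(-45\right) \left(8 - 65\right)}{\sqrt{105}} = \left(-45\right) \left(-57\right) \frac{\sqrt{105}}{105} = 2565 \frac{\sqrt{105}}{105} = \frac{171 \sqrt{105}}{7}$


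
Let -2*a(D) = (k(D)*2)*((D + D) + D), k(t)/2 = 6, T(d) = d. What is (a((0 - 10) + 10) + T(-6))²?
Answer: 36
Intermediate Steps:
k(t) = 12 (k(t) = 2*6 = 12)
a(D) = -36*D (a(D) = -12*2*((D + D) + D)/2 = -12*(2*D + D) = -12*3*D = -36*D)
(a((0 - 10) + 10) + T(-6))² = (-36*((0 - 10) + 10) - 6)² = (-36*(-10 + 10) - 6)² = (-36*0 - 6)² = (0 - 6)² = (-6)² = 36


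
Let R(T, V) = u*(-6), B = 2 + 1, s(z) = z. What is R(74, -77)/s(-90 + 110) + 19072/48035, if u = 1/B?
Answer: 28537/96070 ≈ 0.29704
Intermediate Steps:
B = 3
u = ⅓ (u = 1/3 = ⅓ ≈ 0.33333)
R(T, V) = -2 (R(T, V) = (⅓)*(-6) = -2)
R(74, -77)/s(-90 + 110) + 19072/48035 = -2/(-90 + 110) + 19072/48035 = -2/20 + 19072*(1/48035) = -2*1/20 + 19072/48035 = -⅒ + 19072/48035 = 28537/96070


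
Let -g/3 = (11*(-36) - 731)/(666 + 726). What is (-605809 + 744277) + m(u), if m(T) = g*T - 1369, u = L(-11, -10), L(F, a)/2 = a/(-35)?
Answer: 15903645/116 ≈ 1.3710e+5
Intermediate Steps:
L(F, a) = -2*a/35 (L(F, a) = 2*(a/(-35)) = 2*(a*(-1/35)) = 2*(-a/35) = -2*a/35)
u = 4/7 (u = -2/35*(-10) = 4/7 ≈ 0.57143)
g = 1127/464 (g = -3*(11*(-36) - 731)/(666 + 726) = -3*(-396 - 731)/1392 = -(-3381)/1392 = -3*(-1127/1392) = 1127/464 ≈ 2.4289)
m(T) = -1369 + 1127*T/464 (m(T) = 1127*T/464 - 1369 = -1369 + 1127*T/464)
(-605809 + 744277) + m(u) = (-605809 + 744277) + (-1369 + (1127/464)*(4/7)) = 138468 + (-1369 + 161/116) = 138468 - 158643/116 = 15903645/116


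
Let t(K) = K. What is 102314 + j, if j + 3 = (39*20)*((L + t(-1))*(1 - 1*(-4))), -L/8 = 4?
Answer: -26389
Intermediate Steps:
L = -32 (L = -8*4 = -32)
j = -128703 (j = -3 + (39*20)*((-32 - 1)*(1 - 1*(-4))) = -3 + 780*(-33*(1 + 4)) = -3 + 780*(-33*5) = -3 + 780*(-165) = -3 - 128700 = -128703)
102314 + j = 102314 - 128703 = -26389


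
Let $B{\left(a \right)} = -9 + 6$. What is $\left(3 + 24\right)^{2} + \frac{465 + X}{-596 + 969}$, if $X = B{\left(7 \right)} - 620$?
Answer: $\frac{271759}{373} \approx 728.58$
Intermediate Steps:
$B{\left(a \right)} = -3$
$X = -623$ ($X = -3 - 620 = -623$)
$\left(3 + 24\right)^{2} + \frac{465 + X}{-596 + 969} = \left(3 + 24\right)^{2} + \frac{465 - 623}{-596 + 969} = 27^{2} - \frac{158}{373} = 729 - \frac{158}{373} = \frac{271759}{373}$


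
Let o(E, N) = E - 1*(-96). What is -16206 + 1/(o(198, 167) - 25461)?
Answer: -407856403/25167 ≈ -16206.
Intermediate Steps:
o(E, N) = 96 + E (o(E, N) = E + 96 = 96 + E)
-16206 + 1/(o(198, 167) - 25461) = -16206 + 1/((96 + 198) - 25461) = -16206 + 1/(294 - 25461) = -16206 + 1/(-25167) = -16206 - 1/25167 = -407856403/25167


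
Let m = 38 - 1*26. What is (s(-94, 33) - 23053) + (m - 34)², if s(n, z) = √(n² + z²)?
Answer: -22569 + 5*√397 ≈ -22469.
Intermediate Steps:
m = 12 (m = 38 - 26 = 12)
(s(-94, 33) - 23053) + (m - 34)² = (√((-94)² + 33²) - 23053) + (12 - 34)² = (√(8836 + 1089) - 23053) + (-22)² = (√9925 - 23053) + 484 = (5*√397 - 23053) + 484 = (-23053 + 5*√397) + 484 = -22569 + 5*√397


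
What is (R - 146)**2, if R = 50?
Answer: 9216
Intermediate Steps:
(R - 146)**2 = (50 - 146)**2 = (-96)**2 = 9216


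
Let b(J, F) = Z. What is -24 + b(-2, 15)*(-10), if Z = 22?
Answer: -244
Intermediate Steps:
b(J, F) = 22
-24 + b(-2, 15)*(-10) = -24 + 22*(-10) = -24 - 220 = -244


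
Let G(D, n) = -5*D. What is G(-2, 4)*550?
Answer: 5500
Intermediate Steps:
G(-2, 4)*550 = -5*(-2)*550 = 10*550 = 5500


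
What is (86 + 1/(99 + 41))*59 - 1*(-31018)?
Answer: 5052939/140 ≈ 36092.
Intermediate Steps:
(86 + 1/(99 + 41))*59 - 1*(-31018) = (86 + 1/140)*59 + 31018 = (12041/140)*59 + 31018 = 710419/140 + 31018 = 5052939/140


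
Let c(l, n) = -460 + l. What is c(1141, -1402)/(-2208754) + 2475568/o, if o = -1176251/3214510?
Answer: -17576685841751593651/2598049101254 ≈ -6.7653e+6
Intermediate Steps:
o = -1176251/3214510 (o = -1176251*1/3214510 = -1176251/3214510 ≈ -0.36592)
c(1141, -1402)/(-2208754) + 2475568/o = (-460 + 1141)/(-2208754) + 2475568/(-1176251/3214510) = 681*(-1/2208754) + 2475568*(-3214510/1176251) = -681/2208754 - 7957738091680/1176251 = -17576685841751593651/2598049101254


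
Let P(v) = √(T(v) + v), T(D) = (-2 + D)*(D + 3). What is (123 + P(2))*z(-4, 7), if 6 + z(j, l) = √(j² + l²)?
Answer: -(6 - √65)*(123 + √2) ≈ 256.57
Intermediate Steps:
T(D) = (-2 + D)*(3 + D)
P(v) = √(-6 + v² + 2*v) (P(v) = √((-6 + v + v²) + v) = √(-6 + v² + 2*v))
z(j, l) = -6 + √(j² + l²)
(123 + P(2))*z(-4, 7) = (123 + √(-6 + 2² + 2*2))*(-6 + √((-4)² + 7²)) = (123 + √(-6 + 4 + 4))*(-6 + √(16 + 49)) = (123 + √2)*(-6 + √65) = (-6 + √65)*(123 + √2)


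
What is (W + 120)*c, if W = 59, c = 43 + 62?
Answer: 18795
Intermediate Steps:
c = 105
(W + 120)*c = (59 + 120)*105 = 179*105 = 18795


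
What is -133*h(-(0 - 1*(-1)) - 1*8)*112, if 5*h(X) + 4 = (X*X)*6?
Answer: -7179872/5 ≈ -1.4360e+6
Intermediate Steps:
h(X) = -⅘ + 6*X²/5 (h(X) = -⅘ + ((X*X)*6)/5 = -⅘ + (X²*6)/5 = -⅘ + (6*X²)/5 = -⅘ + 6*X²/5)
-133*h(-(0 - 1*(-1)) - 1*8)*112 = -133*(-⅘ + 6*(-(0 - 1*(-1)) - 1*8)²/5)*112 = -133*(-⅘ + 6*(-(0 + 1) - 8)²/5)*112 = -133*(-⅘ + 6*(-1*1 - 8)²/5)*112 = -133*(-⅘ + 6*(-1 - 8)²/5)*112 = -133*(-⅘ + (6/5)*(-9)²)*112 = -133*(-⅘ + (6/5)*81)*112 = -133*(-⅘ + 486/5)*112 = -133*482/5*112 = -64106/5*112 = -7179872/5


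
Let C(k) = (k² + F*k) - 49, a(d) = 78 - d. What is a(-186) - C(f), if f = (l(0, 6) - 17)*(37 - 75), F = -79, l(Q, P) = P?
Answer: -141389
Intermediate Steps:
f = 418 (f = (6 - 17)*(37 - 75) = -11*(-38) = 418)
C(k) = -49 + k² - 79*k (C(k) = (k² - 79*k) - 49 = -49 + k² - 79*k)
a(-186) - C(f) = (78 - 1*(-186)) - (-49 + 418² - 79*418) = (78 + 186) - (-49 + 174724 - 33022) = 264 - 1*141653 = 264 - 141653 = -141389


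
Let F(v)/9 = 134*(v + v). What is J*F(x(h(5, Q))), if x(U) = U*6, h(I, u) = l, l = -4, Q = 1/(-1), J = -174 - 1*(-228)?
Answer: -3125952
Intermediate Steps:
J = 54 (J = -174 + 228 = 54)
Q = -1
h(I, u) = -4
x(U) = 6*U
F(v) = 2412*v (F(v) = 9*(134*(v + v)) = 9*(134*(2*v)) = 9*(268*v) = 2412*v)
J*F(x(h(5, Q))) = 54*(2412*(6*(-4))) = 54*(2412*(-24)) = 54*(-57888) = -3125952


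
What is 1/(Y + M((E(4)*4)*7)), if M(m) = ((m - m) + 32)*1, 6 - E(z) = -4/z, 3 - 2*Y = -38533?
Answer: 1/19300 ≈ 5.1813e-5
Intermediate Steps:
Y = 19268 (Y = 3/2 - 1/2*(-38533) = 3/2 + 38533/2 = 19268)
E(z) = 6 + 4/z (E(z) = 6 - (-4)/z = 6 + 4/z)
M(m) = 32 (M(m) = (0 + 32)*1 = 32*1 = 32)
1/(Y + M((E(4)*4)*7)) = 1/(19268 + 32) = 1/19300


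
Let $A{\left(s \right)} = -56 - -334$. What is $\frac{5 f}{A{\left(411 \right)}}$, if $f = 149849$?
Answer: $\frac{749245}{278} \approx 2695.1$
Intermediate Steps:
$A{\left(s \right)} = 278$ ($A{\left(s \right)} = -56 + 334 = 278$)
$\frac{5 f}{A{\left(411 \right)}} = \frac{5 \cdot 149849}{278} = 749245 \cdot \frac{1}{278} = \frac{749245}{278}$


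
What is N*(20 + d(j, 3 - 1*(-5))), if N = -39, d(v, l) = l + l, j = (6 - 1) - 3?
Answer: -1404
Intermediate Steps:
j = 2 (j = 5 - 3 = 2)
d(v, l) = 2*l
N*(20 + d(j, 3 - 1*(-5))) = -39*(20 + 2*(3 - 1*(-5))) = -39*(20 + 2*(3 + 5)) = -39*(20 + 2*8) = -39*(20 + 16) = -39*36 = -1404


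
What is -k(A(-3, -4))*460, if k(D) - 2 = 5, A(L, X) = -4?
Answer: -3220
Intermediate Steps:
k(D) = 7 (k(D) = 2 + 5 = 7)
-k(A(-3, -4))*460 = -7*460 = -1*3220 = -3220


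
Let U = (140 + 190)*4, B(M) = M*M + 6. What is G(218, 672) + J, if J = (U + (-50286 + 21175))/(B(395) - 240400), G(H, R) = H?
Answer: 18420233/84369 ≈ 218.33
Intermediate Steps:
B(M) = 6 + M² (B(M) = M² + 6 = 6 + M²)
U = 1320 (U = 330*4 = 1320)
J = 27791/84369 (J = (1320 + (-50286 + 21175))/((6 + 395²) - 240400) = (1320 - 29111)/((6 + 156025) - 240400) = -27791/(156031 - 240400) = -27791/(-84369) = -27791*(-1/84369) = 27791/84369 ≈ 0.32940)
G(218, 672) + J = 218 + 27791/84369 = 18420233/84369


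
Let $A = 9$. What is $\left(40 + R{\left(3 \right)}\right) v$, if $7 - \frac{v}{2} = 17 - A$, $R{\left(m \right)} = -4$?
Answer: $-72$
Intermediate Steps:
$v = -2$ ($v = 14 - 2 \left(17 - 9\right) = 14 - 16 = -2$)
$\left(40 + R{\left(3 \right)}\right) v = \left(40 - 4\right) \left(-2\right) = 36 \left(-2\right) = -72$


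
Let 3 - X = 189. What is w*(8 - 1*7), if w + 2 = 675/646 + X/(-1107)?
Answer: -187621/238374 ≈ -0.78709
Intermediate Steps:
X = -186 (X = 3 - 1*189 = 3 - 189 = -186)
w = -187621/238374 (w = -2 + (675/646 - 186/(-1107)) = -2 + (675*(1/646) - 186*(-1/1107)) = -2 + (675/646 + 62/369) = -2 + 289127/238374 = -187621/238374 ≈ -0.78709)
w*(8 - 1*7) = -187621*(8 - 1*7)/238374 = -187621*(8 - 7)/238374 = -187621/238374*1 = -187621/238374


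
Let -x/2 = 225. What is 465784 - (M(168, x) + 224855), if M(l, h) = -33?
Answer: 240962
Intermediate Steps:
x = -450 (x = -2*225 = -450)
465784 - (M(168, x) + 224855) = 465784 - (-33 + 224855) = 465784 - 1*224822 = 465784 - 224822 = 240962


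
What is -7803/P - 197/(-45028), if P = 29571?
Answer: -115175999/443840996 ≈ -0.25950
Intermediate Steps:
-7803/P - 197/(-45028) = -7803/29571 - 197/(-45028) = -7803*1/29571 - 197*(-1/45028) = -2601/9857 + 197/45028 = -115175999/443840996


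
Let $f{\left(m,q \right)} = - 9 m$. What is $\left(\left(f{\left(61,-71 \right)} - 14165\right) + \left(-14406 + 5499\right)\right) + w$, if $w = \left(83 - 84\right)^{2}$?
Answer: $-23620$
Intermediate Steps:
$w = 1$ ($w = \left(-1\right)^{2} = 1$)
$\left(\left(f{\left(61,-71 \right)} - 14165\right) + \left(-14406 + 5499\right)\right) + w = \left(\left(\left(-9\right) 61 - 14165\right) + \left(-14406 + 5499\right)\right) + 1 = \left(\left(-549 - 14165\right) - 8907\right) + 1 = \left(-14714 - 8907\right) + 1 = -23621 + 1 = -23620$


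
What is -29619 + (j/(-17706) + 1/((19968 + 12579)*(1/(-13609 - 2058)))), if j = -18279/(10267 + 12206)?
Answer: -14207123658012121/479654707818 ≈ -29619.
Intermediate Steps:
j = -2031/2497 (j = -18279/22473 = -18279*1/22473 = -2031/2497 ≈ -0.81338)
-29619 + (j/(-17706) + 1/((19968 + 12579)*(1/(-13609 - 2058)))) = -29619 + (-2031/2497/(-17706) + 1/((19968 + 12579)*(1/(-13609 - 2058)))) = -29619 + (-2031/2497*(-1/17706) + 1/(32547*(1/(-15667)))) = -29619 + (677/14737294 + 1/(32547*(-1/15667))) = -29619 + (677/14737294 + (1/32547)*(-15667)) = -29619 + (677/14737294 - 15667/32547) = -29619 - 230867150779/479654707818 = -14207123658012121/479654707818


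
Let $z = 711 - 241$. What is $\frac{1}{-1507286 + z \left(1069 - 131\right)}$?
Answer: $- \frac{1}{1066426} \approx -9.3771 \cdot 10^{-7}$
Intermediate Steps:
$z = 470$
$\frac{1}{-1507286 + z \left(1069 - 131\right)} = \frac{1}{-1507286 + 470 \left(1069 - 131\right)} = \frac{1}{-1507286 + 470 \cdot 938} = \frac{1}{-1507286 + 440860} = \frac{1}{-1066426} = - \frac{1}{1066426}$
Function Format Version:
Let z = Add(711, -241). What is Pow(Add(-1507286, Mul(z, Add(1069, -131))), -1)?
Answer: Rational(-1, 1066426) ≈ -9.3771e-7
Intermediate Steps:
z = 470
Pow(Add(-1507286, Mul(z, Add(1069, -131))), -1) = Pow(Add(-1507286, Mul(470, Add(1069, -131))), -1) = Pow(Add(-1507286, Mul(470, 938)), -1) = Pow(Add(-1507286, 440860), -1) = Pow(-1066426, -1) = Rational(-1, 1066426)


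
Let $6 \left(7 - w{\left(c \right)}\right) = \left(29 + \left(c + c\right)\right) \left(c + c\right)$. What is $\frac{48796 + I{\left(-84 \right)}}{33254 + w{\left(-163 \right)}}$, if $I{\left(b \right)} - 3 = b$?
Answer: $\frac{48715}{17124} \approx 2.8448$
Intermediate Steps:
$w{\left(c \right)} = 7 - \frac{c \left(29 + 2 c\right)}{3}$ ($w{\left(c \right)} = 7 - \frac{\left(29 + \left(c + c\right)\right) \left(c + c\right)}{6} = 7 - \frac{\left(29 + 2 c\right) 2 c}{6} = 7 - \frac{2 c \left(29 + 2 c\right)}{6} = 7 - \frac{c \left(29 + 2 c\right)}{3}$)
$I{\left(b \right)} = 3 + b$
$\frac{48796 + I{\left(-84 \right)}}{33254 + w{\left(-163 \right)}} = \frac{48796 + \left(3 - 84\right)}{33254 - \left(- \frac{4748}{3} + \frac{53138}{3}\right)} = \frac{48796 - 81}{33254 + \left(7 + \frac{4727}{3} - \frac{53138}{3}\right)} = \frac{48715}{33254 + \left(7 + \frac{4727}{3} - \frac{53138}{3}\right)} = \frac{48715}{33254 - 16130} = \frac{48715}{17124}$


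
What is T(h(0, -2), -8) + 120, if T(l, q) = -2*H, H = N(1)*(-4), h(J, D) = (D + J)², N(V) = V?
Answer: 128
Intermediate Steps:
H = -4 (H = 1*(-4) = -4)
T(l, q) = 8 (T(l, q) = -2*(-4) = 8)
T(h(0, -2), -8) + 120 = 8 + 120 = 128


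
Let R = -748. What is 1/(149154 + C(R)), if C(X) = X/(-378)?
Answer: 189/28190480 ≈ 6.7044e-6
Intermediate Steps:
C(X) = -X/378 (C(X) = X*(-1/378) = -X/378)
1/(149154 + C(R)) = 1/(149154 - 1/378*(-748)) = 1/(149154 + 374/189) = 1/(28190480/189) = 189/28190480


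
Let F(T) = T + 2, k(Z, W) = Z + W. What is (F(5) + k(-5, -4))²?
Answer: 4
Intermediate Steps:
k(Z, W) = W + Z
F(T) = 2 + T
(F(5) + k(-5, -4))² = ((2 + 5) + (-4 - 5))² = (7 - 9)² = (-2)² = 4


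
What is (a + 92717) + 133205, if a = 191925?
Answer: 417847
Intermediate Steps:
(a + 92717) + 133205 = (191925 + 92717) + 133205 = 284642 + 133205 = 417847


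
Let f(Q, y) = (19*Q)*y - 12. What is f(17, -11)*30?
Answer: -106950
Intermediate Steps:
f(Q, y) = -12 + 19*Q*y (f(Q, y) = 19*Q*y - 12 = -12 + 19*Q*y)
f(17, -11)*30 = (-12 + 19*17*(-11))*30 = (-12 - 3553)*30 = -3565*30 = -106950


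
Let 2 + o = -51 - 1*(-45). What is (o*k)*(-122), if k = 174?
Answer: 169824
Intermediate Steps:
o = -8 (o = -2 + (-51 - 1*(-45)) = -2 + (-51 + 45) = -2 - 6 = -8)
(o*k)*(-122) = -8*174*(-122) = -1392*(-122) = 169824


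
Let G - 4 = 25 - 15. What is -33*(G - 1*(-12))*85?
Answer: -72930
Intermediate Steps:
G = 14 (G = 4 + (25 - 15) = 4 + 10 = 14)
-33*(G - 1*(-12))*85 = -33*(14 - 1*(-12))*85 = -33*(14 + 12)*85 = -33*26*85 = -858*85 = -72930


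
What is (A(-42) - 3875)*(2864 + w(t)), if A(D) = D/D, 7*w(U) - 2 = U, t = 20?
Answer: -77751180/7 ≈ -1.1107e+7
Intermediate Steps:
w(U) = 2/7 + U/7
A(D) = 1
(A(-42) - 3875)*(2864 + w(t)) = (1 - 3875)*(2864 + (2/7 + (1/7)*20)) = -3874*(2864 + (2/7 + 20/7)) = -3874*(2864 + 22/7) = -3874*20070/7 = -77751180/7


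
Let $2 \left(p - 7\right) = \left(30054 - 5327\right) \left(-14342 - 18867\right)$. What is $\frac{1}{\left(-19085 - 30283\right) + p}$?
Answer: $- \frac{2}{821257665} \approx -2.4353 \cdot 10^{-9}$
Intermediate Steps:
$p = - \frac{821158929}{2}$ ($p = 7 + \frac{\left(30054 - 5327\right) \left(-14342 - 18867\right)}{2} = 7 + \frac{24727 \left(-33209\right)}{2} = 7 + \frac{1}{2} \left(-821158943\right) = 7 - \frac{821158943}{2} = - \frac{821158929}{2} \approx -4.1058 \cdot 10^{8}$)
$\frac{1}{\left(-19085 - 30283\right) + p} = \frac{1}{\left(-19085 - 30283\right) - \frac{821158929}{2}} = \frac{1}{-49368 - \frac{821158929}{2}} = \frac{1}{- \frac{821257665}{2}} = - \frac{2}{821257665}$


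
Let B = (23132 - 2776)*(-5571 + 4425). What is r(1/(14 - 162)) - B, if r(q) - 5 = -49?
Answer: 23327932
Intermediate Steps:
B = -23327976 (B = 20356*(-1146) = -23327976)
r(q) = -44 (r(q) = 5 - 49 = -44)
r(1/(14 - 162)) - B = -44 - 1*(-23327976) = -44 + 23327976 = 23327932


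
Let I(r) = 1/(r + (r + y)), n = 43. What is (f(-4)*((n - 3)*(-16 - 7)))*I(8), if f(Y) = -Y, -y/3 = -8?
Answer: -92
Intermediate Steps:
y = 24 (y = -3*(-8) = 24)
I(r) = 1/(24 + 2*r) (I(r) = 1/(r + (r + 24)) = 1/(r + (24 + r)) = 1/(24 + 2*r))
(f(-4)*((n - 3)*(-16 - 7)))*I(8) = ((-1*(-4))*((43 - 3)*(-16 - 7)))*(1/(2*(12 + 8))) = (4*(40*(-23)))*((½)/20) = (4*(-920))*((½)*(1/20)) = -3680*1/40 = -92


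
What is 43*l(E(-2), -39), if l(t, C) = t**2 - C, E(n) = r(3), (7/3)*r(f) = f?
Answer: 85656/49 ≈ 1748.1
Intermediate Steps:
r(f) = 3*f/7
E(n) = 9/7 (E(n) = (3/7)*3 = 9/7)
43*l(E(-2), -39) = 43*((9/7)**2 - 1*(-39)) = 43*(81/49 + 39) = 43*(1992/49) = 85656/49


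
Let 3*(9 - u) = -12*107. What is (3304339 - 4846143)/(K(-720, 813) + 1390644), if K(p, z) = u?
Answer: -1541804/1391081 ≈ -1.1083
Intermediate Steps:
u = 437 (u = 9 - (-4)*107 = 9 - ⅓*(-1284) = 9 + 428 = 437)
K(p, z) = 437
(3304339 - 4846143)/(K(-720, 813) + 1390644) = (3304339 - 4846143)/(437 + 1390644) = -1541804/1391081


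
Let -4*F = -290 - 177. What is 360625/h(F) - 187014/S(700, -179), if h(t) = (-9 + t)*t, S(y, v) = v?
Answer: 38674446878/36028583 ≈ 1073.4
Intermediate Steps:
F = 467/4 (F = -(-290 - 177)/4 = -¼*(-467) = 467/4 ≈ 116.75)
h(t) = t*(-9 + t)
360625/h(F) - 187014/S(700, -179) = 360625/((467*(-9 + 467/4)/4)) - 187014/(-179) = 360625/(((467/4)*(431/4))) - 187014*(-1/179) = 360625/(201277/16) + 187014/179 = 360625*(16/201277) + 187014/179 = 5770000/201277 + 187014/179 = 38674446878/36028583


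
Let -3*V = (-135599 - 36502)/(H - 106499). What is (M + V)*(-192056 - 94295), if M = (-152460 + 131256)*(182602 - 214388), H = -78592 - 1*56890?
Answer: -46701802801930050047/241981 ≈ -1.9300e+14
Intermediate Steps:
H = -135482 (H = -78592 - 56890 = -135482)
M = 673990344 (M = -21204*(-31786) = 673990344)
V = -57367/241981 (V = -(-135599 - 36502)/(3*(-135482 - 106499)) = -(-57367)/(-241981) = -(-57367)*(-1)/241981 = -1/3*172101/241981 = -57367/241981 ≈ -0.23707)
(M + V)*(-192056 - 94295) = (673990344 - 57367/241981)*(-192056 - 94295) = (163092857374097/241981)*(-286351) = -46701802801930050047/241981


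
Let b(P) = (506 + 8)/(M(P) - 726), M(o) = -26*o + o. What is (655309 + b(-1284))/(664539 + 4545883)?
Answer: 5139916270/40867944957 ≈ 0.12577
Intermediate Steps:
M(o) = -25*o
b(P) = 514/(-726 - 25*P) (b(P) = (506 + 8)/(-25*P - 726) = 514/(-726 - 25*P))
(655309 + b(-1284))/(664539 + 4545883) = (655309 - 514/(726 + 25*(-1284)))/(664539 + 4545883) = (655309 - 514/(726 - 32100))/5210422 = (655309 - 514/(-31374))*(1/5210422) = (655309 - 514*(-1/31374))*(1/5210422) = (655309 + 257/15687)*(1/5210422) = (10279832540/15687)*(1/5210422) = 5139916270/40867944957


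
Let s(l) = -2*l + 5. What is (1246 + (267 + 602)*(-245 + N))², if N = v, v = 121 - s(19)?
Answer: 6057975889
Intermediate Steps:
s(l) = 5 - 2*l
v = 154 (v = 121 - (5 - 2*19) = 121 - (5 - 38) = 121 - 1*(-33) = 121 + 33 = 154)
N = 154
(1246 + (267 + 602)*(-245 + N))² = (1246 + (267 + 602)*(-245 + 154))² = (1246 + 869*(-91))² = (1246 - 79079)² = (-77833)² = 6057975889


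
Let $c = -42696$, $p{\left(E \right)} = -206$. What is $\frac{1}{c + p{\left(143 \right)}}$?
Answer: $- \frac{1}{42902} \approx -2.3309 \cdot 10^{-5}$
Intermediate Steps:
$\frac{1}{c + p{\left(143 \right)}} = \frac{1}{-42696 - 206} = \frac{1}{-42902} = - \frac{1}{42902}$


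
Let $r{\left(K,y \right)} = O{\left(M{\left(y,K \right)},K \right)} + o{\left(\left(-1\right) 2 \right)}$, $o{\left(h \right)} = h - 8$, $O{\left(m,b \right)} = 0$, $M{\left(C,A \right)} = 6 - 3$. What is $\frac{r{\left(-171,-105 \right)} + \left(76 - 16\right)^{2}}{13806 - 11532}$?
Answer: $\frac{1795}{1137} \approx 1.5787$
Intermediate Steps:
$M{\left(C,A \right)} = 3$
$o{\left(h \right)} = -8 + h$
$r{\left(K,y \right)} = -10$ ($r{\left(K,y \right)} = 0 - 10 = -10$)
$\frac{r{\left(-171,-105 \right)} + \left(76 - 16\right)^{2}}{13806 - 11532} = \frac{-10 + \left(76 - 16\right)^{2}}{13806 - 11532} = \frac{-10 + \left(76 + \left(-51 + 35\right)\right)^{2}}{2274} = \left(-10 + \left(76 - 16\right)^{2}\right) \frac{1}{2274} = \left(-10 + 60^{2}\right) \frac{1}{2274} = \left(-10 + 3600\right) \frac{1}{2274} = 3590 \cdot \frac{1}{2274} = \frac{1795}{1137}$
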